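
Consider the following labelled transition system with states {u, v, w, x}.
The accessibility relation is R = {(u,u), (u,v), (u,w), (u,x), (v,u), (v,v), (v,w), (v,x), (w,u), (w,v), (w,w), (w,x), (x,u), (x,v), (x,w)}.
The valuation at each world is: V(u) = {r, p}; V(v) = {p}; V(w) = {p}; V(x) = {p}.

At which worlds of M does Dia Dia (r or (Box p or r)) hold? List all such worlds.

u, v, w, x

Let φ = Dia Dia (r or (Box p or r)). Evaluate φ at each world:
  u (successors {u, v, w, x}): φ is true.
  v (successors {u, v, w, x}): φ is true.
  w (successors {u, v, w, x}): φ is true.
  x (successors {u, v, w}): φ is true.
For instance, at x:
  At x: Dia Dia (r or (Box p or r)) requires Dia (r or (Box p or r)) at some successor in {u, v, w}.
    Dia (r or (Box p or r)) holds at u, so Dia Dia (r or (Box p or r)) is true at x.
      At u: Dia (r or (Box p or r)) requires r or (Box p or r) at some successor in {u, v, w, x}.
        r or (Box p or r) holds at u, so Dia (r or (Box p or r)) is true at u.
Satisfying worlds: {u, v, w, x}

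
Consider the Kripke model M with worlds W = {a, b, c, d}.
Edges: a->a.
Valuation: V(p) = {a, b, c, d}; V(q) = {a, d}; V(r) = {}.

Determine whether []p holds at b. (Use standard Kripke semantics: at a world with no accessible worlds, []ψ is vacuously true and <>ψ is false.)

Yes

At b: no accessible worlds, so []p holds vacuously.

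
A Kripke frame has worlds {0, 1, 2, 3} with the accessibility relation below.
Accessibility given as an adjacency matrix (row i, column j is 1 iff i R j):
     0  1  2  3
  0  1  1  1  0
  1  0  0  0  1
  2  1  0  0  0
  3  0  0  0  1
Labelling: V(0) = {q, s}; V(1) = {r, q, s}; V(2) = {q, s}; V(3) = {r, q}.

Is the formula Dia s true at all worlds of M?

No

Recall that Dia ψ holds at a world iff ψ holds at some accessible world.
Let φ = Dia s. Evaluate φ at each world:
  0 (successors {0, 1, 2}): φ is true.
  1 (successors {3}): φ is false.
  2 (successors {0}): φ is true.
  3 (successors {3}): φ is false.
Detail at 1 (counterexample):
  At 1: Dia s requires s at some successor in {3}.
    At 3: s is false.
  So Dia s is false at 1.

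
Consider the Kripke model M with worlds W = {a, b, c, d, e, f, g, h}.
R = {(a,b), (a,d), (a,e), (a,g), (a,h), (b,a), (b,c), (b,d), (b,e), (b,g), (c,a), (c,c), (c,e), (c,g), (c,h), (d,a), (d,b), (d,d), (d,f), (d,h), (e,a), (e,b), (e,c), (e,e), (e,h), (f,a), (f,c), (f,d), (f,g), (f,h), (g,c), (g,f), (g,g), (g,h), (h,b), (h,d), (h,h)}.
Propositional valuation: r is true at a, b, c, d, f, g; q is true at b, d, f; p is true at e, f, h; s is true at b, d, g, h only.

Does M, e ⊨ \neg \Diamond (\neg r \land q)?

At e: \Diamond (\neg r \land q) is false, so \neg \Diamond (\neg r \land q) is true.
  At e: \Diamond (\neg r \land q) requires \neg r \land q at some successor in {a, b, c, e, h}.
    At a: \neg r \land q is false.
    At b: \neg r \land q is false.
    At c: \neg r \land q is false.
    At e: \neg r \land q is false.
    At h: \neg r \land q is false.
  So \Diamond (\neg r \land q) is false at e.

Yes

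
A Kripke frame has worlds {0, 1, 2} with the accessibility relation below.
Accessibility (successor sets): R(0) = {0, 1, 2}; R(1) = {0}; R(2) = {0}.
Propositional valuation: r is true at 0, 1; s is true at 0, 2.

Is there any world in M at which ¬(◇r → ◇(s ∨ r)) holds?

No

Recall that ◇ψ holds at a world iff ψ holds at some accessible world.
Let φ = ¬(◇r → ◇(s ∨ r)). Evaluate φ at each world:
  0 (successors {0, 1, 2}): φ is false.
  1 (successors {0}): φ is false.
  2 (successors {0}): φ is false.
For instance, at 0:
  At 0: ◇r → ◇(s ∨ r) is true, so ¬(◇r → ◇(s ∨ r)) is false.
    At 0: ◇r is true, ◇(s ∨ r) is true, so ◇r → ◇(s ∨ r) is true.
      At 0: ◇r requires r at some successor in {0, 1, 2}.
        r holds at 0, so ◇r is true at 0.
      At 0: ◇(s ∨ r) requires s ∨ r at some successor in {0, 1, 2}.
        s ∨ r holds at 0, so ◇(s ∨ r) is true at 0.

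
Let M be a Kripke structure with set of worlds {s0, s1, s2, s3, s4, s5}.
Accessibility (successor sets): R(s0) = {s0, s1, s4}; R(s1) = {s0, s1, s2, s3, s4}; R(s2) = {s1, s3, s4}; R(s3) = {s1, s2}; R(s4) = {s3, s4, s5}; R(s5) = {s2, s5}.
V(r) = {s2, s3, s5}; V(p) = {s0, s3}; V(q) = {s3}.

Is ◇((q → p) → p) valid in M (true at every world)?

No

Let φ = ◇((q → p) → p). Evaluate φ at each world:
  s0 (successors {s0, s1, s4}): φ is true.
  s1 (successors {s0, s1, s2, s3, s4}): φ is true.
  s2 (successors {s1, s3, s4}): φ is true.
  s3 (successors {s1, s2}): φ is false.
  s4 (successors {s3, s4, s5}): φ is true.
  s5 (successors {s2, s5}): φ is false.
Detail at s3 (counterexample):
  At s3: ◇((q → p) → p) requires (q → p) → p at some successor in {s1, s2}.
    At s1: (q → p) → p is false.
    At s2: (q → p) → p is false.
  So ◇((q → p) → p) is false at s3.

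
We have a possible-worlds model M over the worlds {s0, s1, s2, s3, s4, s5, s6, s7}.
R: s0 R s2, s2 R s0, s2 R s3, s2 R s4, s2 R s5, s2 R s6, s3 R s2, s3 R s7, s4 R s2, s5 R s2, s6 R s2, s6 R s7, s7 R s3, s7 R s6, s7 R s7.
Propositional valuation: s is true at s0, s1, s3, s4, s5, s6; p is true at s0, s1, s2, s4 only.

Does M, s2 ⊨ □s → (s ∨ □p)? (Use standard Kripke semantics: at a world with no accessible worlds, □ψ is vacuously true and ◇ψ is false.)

No

At s2: □s is true, s ∨ □p is false, so □s → (s ∨ □p) is false.
  At s2: □s requires s at every successor {s0, s3, s4, s5, s6}.
    At s0: s is true.
    At s3: s is true.
    At s4: s is true.
    At s5: s is true.
    At s6: s is true.
  So □s is true at s2.
  At s2: s is false, □p is false, so s ∨ □p is false.
    At s2: □p requires p at every successor {s0, s3, s4, s5, s6}.
      p fails at s3, so □p is false at s2.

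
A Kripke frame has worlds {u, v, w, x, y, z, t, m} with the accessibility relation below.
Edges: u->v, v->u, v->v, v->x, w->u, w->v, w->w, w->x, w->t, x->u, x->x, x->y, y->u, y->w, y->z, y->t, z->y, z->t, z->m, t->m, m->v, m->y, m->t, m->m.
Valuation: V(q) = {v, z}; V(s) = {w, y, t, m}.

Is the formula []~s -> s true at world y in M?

At y: []~s is false, s is true, so []~s -> s is true.
  At y: []~s requires ~s at every successor {u, w, z, t}.
    ~s fails at w, so []~s is false at y.

Yes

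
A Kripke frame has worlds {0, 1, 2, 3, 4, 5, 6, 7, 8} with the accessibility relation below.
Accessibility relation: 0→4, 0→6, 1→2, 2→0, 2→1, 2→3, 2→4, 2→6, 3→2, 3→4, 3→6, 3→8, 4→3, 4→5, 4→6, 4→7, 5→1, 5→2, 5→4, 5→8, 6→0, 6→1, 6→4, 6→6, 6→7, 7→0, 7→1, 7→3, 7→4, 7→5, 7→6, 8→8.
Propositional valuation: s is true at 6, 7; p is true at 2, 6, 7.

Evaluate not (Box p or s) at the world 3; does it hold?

Yes

At 3: Box p or s is false, so not (Box p or s) is true.
  At 3: Box p is false, s is false, so Box p or s is false.
    At 3: Box p requires p at every successor {2, 4, 6, 8}.
      p fails at 4, so Box p is false at 3.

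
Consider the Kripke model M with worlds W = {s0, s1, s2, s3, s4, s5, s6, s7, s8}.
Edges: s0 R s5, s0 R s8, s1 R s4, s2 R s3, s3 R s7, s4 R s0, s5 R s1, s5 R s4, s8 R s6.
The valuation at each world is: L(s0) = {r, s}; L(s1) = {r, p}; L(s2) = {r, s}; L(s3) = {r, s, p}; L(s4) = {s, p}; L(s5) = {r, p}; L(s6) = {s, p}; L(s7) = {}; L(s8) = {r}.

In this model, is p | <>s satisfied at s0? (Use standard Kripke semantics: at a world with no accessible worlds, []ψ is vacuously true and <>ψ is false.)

At s0: p is false, <>s is false, so p | <>s is false.
  At s0: <>s requires s at some successor in {s5, s8}.
    At s5: s is false.
    At s8: s is false.
  So <>s is false at s0.

No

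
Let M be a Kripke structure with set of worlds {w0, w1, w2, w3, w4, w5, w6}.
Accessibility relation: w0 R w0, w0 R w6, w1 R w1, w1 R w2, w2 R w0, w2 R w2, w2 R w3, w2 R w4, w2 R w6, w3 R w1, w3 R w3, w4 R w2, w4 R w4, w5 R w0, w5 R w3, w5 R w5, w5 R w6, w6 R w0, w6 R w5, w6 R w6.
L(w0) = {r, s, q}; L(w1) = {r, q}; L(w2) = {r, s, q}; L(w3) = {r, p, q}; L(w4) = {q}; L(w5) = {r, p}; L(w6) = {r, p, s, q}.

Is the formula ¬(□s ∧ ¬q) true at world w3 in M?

Yes

At w3: □s ∧ ¬q is false, so ¬(□s ∧ ¬q) is true.
  At w3: □s is false, ¬q is false, so □s ∧ ¬q is false.
    At w3: □s requires s at every successor {w1, w3}.
      s fails at w1, so □s is false at w3.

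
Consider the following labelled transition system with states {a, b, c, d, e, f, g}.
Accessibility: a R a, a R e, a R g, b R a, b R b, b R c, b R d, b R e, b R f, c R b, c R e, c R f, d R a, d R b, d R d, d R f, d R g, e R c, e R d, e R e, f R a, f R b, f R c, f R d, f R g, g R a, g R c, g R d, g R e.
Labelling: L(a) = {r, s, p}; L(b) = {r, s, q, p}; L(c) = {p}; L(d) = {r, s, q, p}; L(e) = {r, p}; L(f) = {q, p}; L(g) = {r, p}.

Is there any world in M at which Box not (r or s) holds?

No

Let φ = Box not (r or s). Evaluate φ at each world:
  a (successors {a, e, g}): φ is false.
  b (successors {a, b, c, d, e, f}): φ is false.
  c (successors {b, e, f}): φ is false.
  d (successors {a, b, d, f, g}): φ is false.
  e (successors {c, d, e}): φ is false.
  f (successors {a, b, c, d, g}): φ is false.
  g (successors {a, c, d, e}): φ is false.
For instance, at g:
  At g: Box not (r or s) requires not (r or s) at every successor {a, c, d, e}.
    not (r or s) fails at a, so Box not (r or s) is false at g.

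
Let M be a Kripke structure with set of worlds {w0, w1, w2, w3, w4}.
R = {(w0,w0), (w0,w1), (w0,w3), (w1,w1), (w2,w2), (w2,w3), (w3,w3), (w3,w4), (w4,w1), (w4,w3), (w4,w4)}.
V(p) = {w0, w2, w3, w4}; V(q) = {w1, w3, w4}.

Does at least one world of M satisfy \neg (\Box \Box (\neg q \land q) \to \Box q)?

Let φ = \neg (\Box \Box (\neg q \land q) \to \Box q). Evaluate φ at each world:
  w0 (successors {w0, w1, w3}): φ is false.
  w1 (successors {w1}): φ is false.
  w2 (successors {w2, w3}): φ is false.
  w3 (successors {w3, w4}): φ is false.
  w4 (successors {w1, w3, w4}): φ is false.
For instance, at w4:
  At w4: \Box \Box (\neg q \land q) \to \Box q is true, so \neg (\Box \Box (\neg q \land q) \to \Box q) is false.
    At w4: \Box \Box (\neg q \land q) is false, \Box q is true, so \Box \Box (\neg q \land q) \to \Box q is true.
      At w4: \Box \Box (\neg q \land q) requires \Box (\neg q \land q) at every successor {w1, w3, w4}.
        \Box (\neg q \land q) fails at w1, so \Box \Box (\neg q \land q) is false at w4.
      At w4: \Box q requires q at every successor {w1, w3, w4}.
        At w1: q is true.
        At w3: q is true.
        At w4: q is true.
      So \Box q is true at w4.

No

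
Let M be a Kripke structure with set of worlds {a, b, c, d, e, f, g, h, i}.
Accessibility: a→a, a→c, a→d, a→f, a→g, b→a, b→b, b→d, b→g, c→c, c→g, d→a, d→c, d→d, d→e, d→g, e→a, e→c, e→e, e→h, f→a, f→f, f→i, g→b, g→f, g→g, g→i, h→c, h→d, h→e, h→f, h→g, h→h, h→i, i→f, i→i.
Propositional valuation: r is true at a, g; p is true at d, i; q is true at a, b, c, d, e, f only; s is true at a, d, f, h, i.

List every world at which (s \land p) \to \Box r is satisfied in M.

Let φ = (s \land p) \to \Box r. Evaluate φ at each world:
  a (successors {a, c, d, f, g}): φ is true.
  b (successors {a, b, d, g}): φ is true.
  c (successors {c, g}): φ is true.
  d (successors {a, c, d, e, g}): φ is false.
  e (successors {a, c, e, h}): φ is true.
  f (successors {a, f, i}): φ is true.
  g (successors {b, f, g, i}): φ is true.
  h (successors {c, d, e, f, g, h, i}): φ is true.
  i (successors {f, i}): φ is false.
For instance, at g:
  At g: s \land p is false, \Box r is false, so (s \land p) \to \Box r is true.
    At g: \Box r requires r at every successor {b, f, g, i}.
      r fails at b, so \Box r is false at g.
Satisfying worlds: {a, b, c, e, f, g, h}

a, b, c, e, f, g, h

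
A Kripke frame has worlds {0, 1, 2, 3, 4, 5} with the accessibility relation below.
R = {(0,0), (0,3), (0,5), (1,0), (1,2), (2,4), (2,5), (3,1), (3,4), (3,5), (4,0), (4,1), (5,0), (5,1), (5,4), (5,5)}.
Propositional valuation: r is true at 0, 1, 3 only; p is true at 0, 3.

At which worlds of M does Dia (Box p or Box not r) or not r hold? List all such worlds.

Let φ = Dia (Box p or Box not r) or not r. Evaluate φ at each world:
  0 (successors {0, 3, 5}): φ is false.
  1 (successors {0, 2}): φ is true.
  2 (successors {4, 5}): φ is true.
  3 (successors {1, 4, 5}): φ is false.
  4 (successors {0, 1}): φ is true.
  5 (successors {0, 1, 4, 5}): φ is true.
For instance, at 5:
  At 5: Dia (Box p or Box not r) is false, not r is true, so Dia (Box p or Box not r) or not r is true.
    At 5: Dia (Box p or Box not r) requires Box p or Box not r at some successor in {0, 1, 4, 5}.
      At 0: Box p or Box not r is false.
      At 1: Box p or Box not r is false.
      At 4: Box p or Box not r is false.
      At 5: Box p or Box not r is false.
    So Dia (Box p or Box not r) is false at 5.
Satisfying worlds: {1, 2, 4, 5}

1, 2, 4, 5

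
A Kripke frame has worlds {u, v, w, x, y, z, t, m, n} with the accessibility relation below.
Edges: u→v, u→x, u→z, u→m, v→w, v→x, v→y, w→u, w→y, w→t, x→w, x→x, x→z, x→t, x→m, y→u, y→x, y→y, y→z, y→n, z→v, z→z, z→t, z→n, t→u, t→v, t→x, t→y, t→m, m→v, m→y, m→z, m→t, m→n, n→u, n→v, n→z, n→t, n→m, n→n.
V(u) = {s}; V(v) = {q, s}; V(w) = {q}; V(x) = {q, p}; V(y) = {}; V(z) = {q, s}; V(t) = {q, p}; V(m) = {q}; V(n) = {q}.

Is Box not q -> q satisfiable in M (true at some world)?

Yes

Let φ = Box not q -> q. Evaluate φ at each world:
  u (successors {v, x, z, m}): φ is true.
  v (successors {w, x, y}): φ is true.
  w (successors {u, y, t}): φ is true.
  x (successors {w, x, z, t, m}): φ is true.
  y (successors {u, x, y, z, n}): φ is true.
  z (successors {v, z, t, n}): φ is true.
  t (successors {u, v, x, y, m}): φ is true.
  m (successors {v, y, z, t, n}): φ is true.
  n (successors {u, v, z, t, m, n}): φ is true.
Detail at u (witness):
  At u: Box not q is false, q is false, so Box not q -> q is true.
    At u: Box not q requires not q at every successor {v, x, z, m}.
      not q fails at v, so Box not q is false at u.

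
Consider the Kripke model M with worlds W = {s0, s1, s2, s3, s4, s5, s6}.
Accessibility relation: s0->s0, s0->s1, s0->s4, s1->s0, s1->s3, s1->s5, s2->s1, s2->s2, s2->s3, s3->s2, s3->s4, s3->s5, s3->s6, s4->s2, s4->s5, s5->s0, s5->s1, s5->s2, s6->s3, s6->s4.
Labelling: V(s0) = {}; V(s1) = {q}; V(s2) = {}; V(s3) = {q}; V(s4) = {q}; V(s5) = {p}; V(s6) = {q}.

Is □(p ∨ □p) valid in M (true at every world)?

No

Let φ = □(p ∨ □p). Evaluate φ at each world:
  s0 (successors {s0, s1, s4}): φ is false.
  s1 (successors {s0, s3, s5}): φ is false.
  s2 (successors {s1, s2, s3}): φ is false.
  s3 (successors {s2, s4, s5, s6}): φ is false.
  s4 (successors {s2, s5}): φ is false.
  s5 (successors {s0, s1, s2}): φ is false.
  s6 (successors {s3, s4}): φ is false.
Detail at s0 (counterexample):
  At s0: □(p ∨ □p) requires p ∨ □p at every successor {s0, s1, s4}.
    p ∨ □p fails at s0, so □(p ∨ □p) is false at s0.
      At s0: p is false, □p is false, so p ∨ □p is false.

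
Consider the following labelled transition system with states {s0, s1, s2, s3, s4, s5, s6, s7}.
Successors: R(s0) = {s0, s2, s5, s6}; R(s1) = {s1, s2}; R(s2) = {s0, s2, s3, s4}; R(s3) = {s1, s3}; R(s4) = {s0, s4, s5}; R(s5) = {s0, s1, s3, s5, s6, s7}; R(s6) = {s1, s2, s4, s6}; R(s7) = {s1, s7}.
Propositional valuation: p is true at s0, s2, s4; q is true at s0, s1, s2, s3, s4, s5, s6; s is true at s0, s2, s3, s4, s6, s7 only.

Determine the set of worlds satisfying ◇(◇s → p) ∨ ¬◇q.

s0, s1, s2, s4, s5, s6

Recall that ◇ψ holds at a world iff ψ holds at some accessible world.
Let φ = ◇(◇s → p) ∨ ¬◇q. Evaluate φ at each world:
  s0 (successors {s0, s2, s5, s6}): φ is true.
  s1 (successors {s1, s2}): φ is true.
  s2 (successors {s0, s2, s3, s4}): φ is true.
  s3 (successors {s1, s3}): φ is false.
  s4 (successors {s0, s4, s5}): φ is true.
  s5 (successors {s0, s1, s3, s5, s6, s7}): φ is true.
  s6 (successors {s1, s2, s4, s6}): φ is true.
  s7 (successors {s1, s7}): φ is false.
For instance, at s6:
  At s6: ◇(◇s → p) is true, ¬◇q is false, so ◇(◇s → p) ∨ ¬◇q is true.
    At s6: ◇(◇s → p) requires ◇s → p at some successor in {s1, s2, s4, s6}.
      ◇s → p holds at s2, so ◇(◇s → p) is true at s6.
    At s6: ◇q is true, so ¬◇q is false.
      At s6: ◇q requires q at some successor in {s1, s2, s4, s6}.
        q holds at s1, so ◇q is true at s6.
Satisfying worlds: {s0, s1, s2, s4, s5, s6}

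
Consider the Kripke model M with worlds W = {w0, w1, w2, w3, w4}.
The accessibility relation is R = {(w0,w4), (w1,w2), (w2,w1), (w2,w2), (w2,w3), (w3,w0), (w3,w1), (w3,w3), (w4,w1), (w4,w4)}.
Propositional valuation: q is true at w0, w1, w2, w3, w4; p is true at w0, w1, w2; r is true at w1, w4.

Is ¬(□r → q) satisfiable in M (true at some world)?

Recall that □ψ holds at a world iff ψ holds at every accessible world, and ◇ψ holds iff ψ holds at some accessible world.
Let φ = ¬(□r → q). Evaluate φ at each world:
  w0 (successors {w4}): φ is false.
  w1 (successors {w2}): φ is false.
  w2 (successors {w1, w2, w3}): φ is false.
  w3 (successors {w0, w1, w3}): φ is false.
  w4 (successors {w1, w4}): φ is false.
For instance, at w2:
  At w2: □r → q is true, so ¬(□r → q) is false.
    At w2: □r is false, q is true, so □r → q is true.
      At w2: □r requires r at every successor {w1, w2, w3}.
        r fails at w2, so □r is false at w2.

No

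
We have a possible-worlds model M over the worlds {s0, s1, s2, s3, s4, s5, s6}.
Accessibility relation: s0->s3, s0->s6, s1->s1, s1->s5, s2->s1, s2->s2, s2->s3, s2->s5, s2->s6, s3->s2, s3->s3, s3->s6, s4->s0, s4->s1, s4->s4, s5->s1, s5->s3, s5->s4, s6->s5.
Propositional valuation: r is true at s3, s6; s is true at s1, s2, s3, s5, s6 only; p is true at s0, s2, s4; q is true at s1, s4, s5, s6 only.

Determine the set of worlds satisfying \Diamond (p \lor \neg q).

Let φ = \Diamond (p \lor \neg q). Evaluate φ at each world:
  s0 (successors {s3, s6}): φ is true.
  s1 (successors {s1, s5}): φ is false.
  s2 (successors {s1, s2, s3, s5, s6}): φ is true.
  s3 (successors {s2, s3, s6}): φ is true.
  s4 (successors {s0, s1, s4}): φ is true.
  s5 (successors {s1, s3, s4}): φ is true.
  s6 (successors {s5}): φ is false.
For instance, at s3:
  At s3: \Diamond (p \lor \neg q) requires p \lor \neg q at some successor in {s2, s3, s6}.
    p \lor \neg q holds at s2, so \Diamond (p \lor \neg q) is true at s3.
Satisfying worlds: {s0, s2, s3, s4, s5}

s0, s2, s3, s4, s5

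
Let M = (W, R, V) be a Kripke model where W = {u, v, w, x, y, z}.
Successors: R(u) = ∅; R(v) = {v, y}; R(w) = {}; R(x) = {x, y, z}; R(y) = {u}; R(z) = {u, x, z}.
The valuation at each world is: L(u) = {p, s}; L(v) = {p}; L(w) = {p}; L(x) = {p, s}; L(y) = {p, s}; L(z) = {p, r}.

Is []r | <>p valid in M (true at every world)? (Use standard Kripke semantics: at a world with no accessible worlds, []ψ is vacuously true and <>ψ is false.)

Recall that []ψ holds at a world iff ψ holds at every accessible world, and <>ψ holds iff ψ holds at some accessible world.
Let φ = []r | <>p. Evaluate φ at each world:
  u (successors ∅): φ is true.
  v (successors {v, y}): φ is true.
  w (successors ∅): φ is true.
  x (successors {x, y, z}): φ is true.
  y (successors {u}): φ is true.
  z (successors {u, x, z}): φ is true.
For instance, at x:
  At x: []r is false, <>p is true, so []r | <>p is true.
    At x: []r requires r at every successor {x, y, z}.
      r fails at x, so []r is false at x.
    At x: <>p requires p at some successor in {x, y, z}.
      p holds at x, so <>p is true at x.

Yes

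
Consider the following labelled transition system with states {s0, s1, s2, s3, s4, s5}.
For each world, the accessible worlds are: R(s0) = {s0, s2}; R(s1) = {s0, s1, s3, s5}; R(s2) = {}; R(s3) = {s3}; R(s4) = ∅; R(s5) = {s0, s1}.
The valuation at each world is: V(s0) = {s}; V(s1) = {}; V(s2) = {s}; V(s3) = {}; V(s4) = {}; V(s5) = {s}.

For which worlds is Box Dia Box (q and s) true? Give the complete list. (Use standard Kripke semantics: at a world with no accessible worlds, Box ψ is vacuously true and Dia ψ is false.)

Let φ = Box Dia Box (q and s). Evaluate φ at each world:
  s0 (successors {s0, s2}): φ is false.
  s1 (successors {s0, s1, s3, s5}): φ is false.
  s2 (successors ∅): φ is true.
  s3 (successors {s3}): φ is false.
  s4 (successors ∅): φ is true.
  s5 (successors {s0, s1}): φ is false.
For instance, at s1:
  At s1: Box Dia Box (q and s) requires Dia Box (q and s) at every successor {s0, s1, s3, s5}.
    Dia Box (q and s) fails at s1, so Box Dia Box (q and s) is false at s1.
      At s1: Dia Box (q and s) requires Box (q and s) at some successor in {s0, s1, s3, s5}.
        At s0: Box (q and s) is false.
        At s1: Box (q and s) is false.
        At s3: Box (q and s) is false.
        At s5: Box (q and s) is false.
      So Dia Box (q and s) is false at s1.
Satisfying worlds: {s2, s4}

s2, s4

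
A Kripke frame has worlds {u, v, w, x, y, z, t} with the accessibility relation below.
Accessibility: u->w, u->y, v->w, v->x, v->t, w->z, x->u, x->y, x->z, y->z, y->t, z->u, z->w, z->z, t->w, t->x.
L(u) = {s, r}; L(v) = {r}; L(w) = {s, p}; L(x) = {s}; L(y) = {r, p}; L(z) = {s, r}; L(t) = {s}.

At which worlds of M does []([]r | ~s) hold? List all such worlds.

u, t

Let φ = []([]r | ~s). Evaluate φ at each world:
  u (successors {w, y}): φ is true.
  v (successors {w, x, t}): φ is false.
  w (successors {z}): φ is false.
  x (successors {u, y, z}): φ is false.
  y (successors {z, t}): φ is false.
  z (successors {u, w, z}): φ is false.
  t (successors {w, x}): φ is true.
For instance, at z:
  At z: []([]r | ~s) requires []r | ~s at every successor {u, w, z}.
    []r | ~s fails at u, so []([]r | ~s) is false at z.
      At u: []r is false, ~s is false, so []r | ~s is false.
Satisfying worlds: {u, t}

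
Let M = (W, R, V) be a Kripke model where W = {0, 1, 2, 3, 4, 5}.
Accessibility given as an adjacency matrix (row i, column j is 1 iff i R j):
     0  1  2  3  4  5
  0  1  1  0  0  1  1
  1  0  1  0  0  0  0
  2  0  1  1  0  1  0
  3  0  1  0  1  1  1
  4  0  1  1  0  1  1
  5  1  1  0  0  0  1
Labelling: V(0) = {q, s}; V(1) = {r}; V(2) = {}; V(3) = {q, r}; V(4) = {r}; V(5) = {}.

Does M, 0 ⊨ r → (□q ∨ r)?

Yes

At 0: r is false, □q ∨ r is false, so r → (□q ∨ r) is true.
  At 0: □q is false, r is false, so □q ∨ r is false.
    At 0: □q requires q at every successor {0, 1, 4, 5}.
      q fails at 1, so □q is false at 0.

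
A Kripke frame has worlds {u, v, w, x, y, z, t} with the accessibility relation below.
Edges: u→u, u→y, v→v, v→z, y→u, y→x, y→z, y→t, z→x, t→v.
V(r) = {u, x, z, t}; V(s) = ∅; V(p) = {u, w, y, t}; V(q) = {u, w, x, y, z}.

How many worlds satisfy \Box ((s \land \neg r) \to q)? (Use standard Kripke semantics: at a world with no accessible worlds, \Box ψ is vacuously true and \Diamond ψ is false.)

Let φ = \Box ((s \land \neg r) \to q). Evaluate φ at each world:
  u (successors {u, y}): φ is true.
  v (successors {v, z}): φ is true.
  w (successors ∅): φ is true.
  x (successors ∅): φ is true.
  y (successors {u, x, z, t}): φ is true.
  z (successors {x}): φ is true.
  t (successors {v}): φ is true.
For instance, at v:
  At v: \Box ((s \land \neg r) \to q) requires (s \land \neg r) \to q at every successor {v, z}.
    At v: (s \land \neg r) \to q is true.
    At z: (s \land \neg r) \to q is true.
  So \Box ((s \land \neg r) \to q) is true at v.
Satisfying worlds: {u, v, w, x, y, z, t}

7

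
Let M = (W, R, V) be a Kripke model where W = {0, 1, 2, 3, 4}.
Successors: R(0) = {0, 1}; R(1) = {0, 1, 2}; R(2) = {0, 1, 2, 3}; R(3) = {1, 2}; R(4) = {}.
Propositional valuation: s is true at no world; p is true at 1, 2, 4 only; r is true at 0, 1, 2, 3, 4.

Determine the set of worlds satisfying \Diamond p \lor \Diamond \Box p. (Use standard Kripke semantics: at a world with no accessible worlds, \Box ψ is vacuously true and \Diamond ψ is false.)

Let φ = \Diamond p \lor \Diamond \Box p. Evaluate φ at each world:
  0 (successors {0, 1}): φ is true.
  1 (successors {0, 1, 2}): φ is true.
  2 (successors {0, 1, 2, 3}): φ is true.
  3 (successors {1, 2}): φ is true.
  4 (successors ∅): φ is false.
For instance, at 3:
  At 3: \Diamond p is true, \Diamond \Box p is false, so \Diamond p \lor \Diamond \Box p is true.
    At 3: \Diamond p requires p at some successor in {1, 2}.
      p holds at 1, so \Diamond p is true at 3.
    At 3: \Diamond \Box p requires \Box p at some successor in {1, 2}.
      At 1: \Box p is false.
      At 2: \Box p is false.
    So \Diamond \Box p is false at 3.
Satisfying worlds: {0, 1, 2, 3}

0, 1, 2, 3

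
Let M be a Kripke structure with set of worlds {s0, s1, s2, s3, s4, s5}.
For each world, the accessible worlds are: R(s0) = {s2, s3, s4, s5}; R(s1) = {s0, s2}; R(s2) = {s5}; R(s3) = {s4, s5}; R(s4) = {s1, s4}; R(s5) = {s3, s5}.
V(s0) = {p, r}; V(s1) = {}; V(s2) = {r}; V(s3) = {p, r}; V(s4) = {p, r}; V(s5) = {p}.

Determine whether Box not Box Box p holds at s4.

At s4: Box not Box Box p requires not Box Box p at every successor {s1, s4}.
    At s1: Box Box p is false, so not Box Box p is true.
      At s1: Box Box p requires Box p at every successor {s0, s2}.
        Box p fails at s0, so Box Box p is false at s1.
    At s4: Box Box p is false, so not Box Box p is true.
      At s4: Box Box p requires Box p at every successor {s1, s4}.
        Box p fails at s1, so Box Box p is false at s4.
So Box not Box Box p is true at s4.

Yes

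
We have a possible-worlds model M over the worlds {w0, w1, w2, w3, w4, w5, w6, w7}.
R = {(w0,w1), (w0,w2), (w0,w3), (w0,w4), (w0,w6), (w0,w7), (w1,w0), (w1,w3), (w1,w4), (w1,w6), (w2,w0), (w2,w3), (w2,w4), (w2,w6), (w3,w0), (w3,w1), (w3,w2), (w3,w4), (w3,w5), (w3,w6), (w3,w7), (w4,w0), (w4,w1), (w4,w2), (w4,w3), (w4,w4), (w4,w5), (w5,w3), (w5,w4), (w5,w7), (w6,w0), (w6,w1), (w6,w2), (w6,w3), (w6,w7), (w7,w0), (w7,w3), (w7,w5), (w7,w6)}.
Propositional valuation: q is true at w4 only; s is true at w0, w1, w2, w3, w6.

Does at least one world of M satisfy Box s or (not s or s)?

Let φ = Box s or (not s or s). Evaluate φ at each world:
  w0 (successors {w1, w2, w3, w4, w6, w7}): φ is true.
  w1 (successors {w0, w3, w4, w6}): φ is true.
  w2 (successors {w0, w3, w4, w6}): φ is true.
  w3 (successors {w0, w1, w2, w4, w5, w6, w7}): φ is true.
  w4 (successors {w0, w1, w2, w3, w4, w5}): φ is true.
  w5 (successors {w3, w4, w7}): φ is true.
  w6 (successors {w0, w1, w2, w3, w7}): φ is true.
  w7 (successors {w0, w3, w5, w6}): φ is true.
Detail at w0 (witness):
  At w0: Box s is false, not s or s is true, so Box s or (not s or s) is true.
    At w0: Box s requires s at every successor {w1, w2, w3, w4, w6, w7}.
      s fails at w4, so Box s is false at w0.

Yes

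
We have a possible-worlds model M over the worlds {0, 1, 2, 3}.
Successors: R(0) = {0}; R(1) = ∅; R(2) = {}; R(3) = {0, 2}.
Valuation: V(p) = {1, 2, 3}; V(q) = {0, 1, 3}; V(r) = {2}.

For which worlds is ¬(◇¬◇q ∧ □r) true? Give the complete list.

0, 1, 2, 3

Recall that □ψ holds at a world iff ψ holds at every accessible world, and ◇ψ holds iff ψ holds at some accessible world.
Let φ = ¬(◇¬◇q ∧ □r). Evaluate φ at each world:
  0 (successors {0}): φ is true.
  1 (successors ∅): φ is true.
  2 (successors ∅): φ is true.
  3 (successors {0, 2}): φ is true.
For instance, at 0:
  At 0: ◇¬◇q ∧ □r is false, so ¬(◇¬◇q ∧ □r) is true.
    At 0: ◇¬◇q is false, □r is false, so ◇¬◇q ∧ □r is false.
      At 0: ◇¬◇q requires ¬◇q at some successor in {0}.
        At 0: ¬◇q is false.
      So ◇¬◇q is false at 0.
      At 0: □r requires r at every successor {0}.
        r fails at 0, so □r is false at 0.
Satisfying worlds: {0, 1, 2, 3}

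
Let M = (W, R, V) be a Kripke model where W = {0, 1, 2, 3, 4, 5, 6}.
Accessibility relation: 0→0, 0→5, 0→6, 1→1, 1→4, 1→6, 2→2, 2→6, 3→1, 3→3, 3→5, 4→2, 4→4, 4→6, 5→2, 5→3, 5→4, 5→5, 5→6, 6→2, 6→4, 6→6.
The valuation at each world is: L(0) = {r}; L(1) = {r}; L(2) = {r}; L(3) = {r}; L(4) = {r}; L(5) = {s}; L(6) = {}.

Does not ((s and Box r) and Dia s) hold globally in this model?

Yes

Let φ = not ((s and Box r) and Dia s). Evaluate φ at each world:
  0 (successors {0, 5, 6}): φ is true.
  1 (successors {1, 4, 6}): φ is true.
  2 (successors {2, 6}): φ is true.
  3 (successors {1, 3, 5}): φ is true.
  4 (successors {2, 4, 6}): φ is true.
  5 (successors {2, 3, 4, 5, 6}): φ is true.
  6 (successors {2, 4, 6}): φ is true.
For instance, at 2:
  At 2: (s and Box r) and Dia s is false, so not ((s and Box r) and Dia s) is true.
    At 2: s and Box r is false, Dia s is false, so (s and Box r) and Dia s is false.
      At 2: s is false, Box r is false, so s and Box r is false.
      At 2: Dia s requires s at some successor in {2, 6}.
        At 2: s is false.
        At 6: s is false.
      So Dia s is false at 2.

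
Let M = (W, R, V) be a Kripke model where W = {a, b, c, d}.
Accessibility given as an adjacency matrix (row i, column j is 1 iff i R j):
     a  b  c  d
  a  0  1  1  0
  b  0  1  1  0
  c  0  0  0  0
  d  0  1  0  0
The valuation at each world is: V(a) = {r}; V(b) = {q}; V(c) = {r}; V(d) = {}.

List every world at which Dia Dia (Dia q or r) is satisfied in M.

Let φ = Dia Dia (Dia q or r). Evaluate φ at each world:
  a (successors {b, c}): φ is true.
  b (successors {b, c}): φ is true.
  c (successors ∅): φ is false.
  d (successors {b}): φ is true.
For instance, at b:
  At b: Dia Dia (Dia q or r) requires Dia (Dia q or r) at some successor in {b, c}.
    Dia (Dia q or r) holds at b, so Dia Dia (Dia q or r) is true at b.
      At b: Dia (Dia q or r) requires Dia q or r at some successor in {b, c}.
        Dia q or r holds at b, so Dia (Dia q or r) is true at b.
Satisfying worlds: {a, b, d}

a, b, d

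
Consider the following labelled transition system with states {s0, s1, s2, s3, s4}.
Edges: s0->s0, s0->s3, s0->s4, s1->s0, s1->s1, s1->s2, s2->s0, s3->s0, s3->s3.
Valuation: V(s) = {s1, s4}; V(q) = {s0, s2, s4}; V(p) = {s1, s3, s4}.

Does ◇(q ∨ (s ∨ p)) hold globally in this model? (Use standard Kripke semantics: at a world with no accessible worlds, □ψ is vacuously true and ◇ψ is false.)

Let φ = ◇(q ∨ (s ∨ p)). Evaluate φ at each world:
  s0 (successors {s0, s3, s4}): φ is true.
  s1 (successors {s0, s1, s2}): φ is true.
  s2 (successors {s0}): φ is true.
  s3 (successors {s0, s3}): φ is true.
  s4 (successors ∅): φ is false.
Detail at s4 (counterexample):
  At s4: no accessible worlds, so ◇(q ∨ (s ∨ p)) is false.

No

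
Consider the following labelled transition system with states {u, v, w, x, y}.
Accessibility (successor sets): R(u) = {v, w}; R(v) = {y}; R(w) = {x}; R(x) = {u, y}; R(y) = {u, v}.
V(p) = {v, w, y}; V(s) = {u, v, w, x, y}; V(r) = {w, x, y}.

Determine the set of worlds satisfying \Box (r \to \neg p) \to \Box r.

u, v, w, x

Recall that \Box ψ holds at a world iff ψ holds at every accessible world, and \Diamond ψ holds iff ψ holds at some accessible world.
Let φ = \Box (r \to \neg p) \to \Box r. Evaluate φ at each world:
  u (successors {v, w}): φ is true.
  v (successors {y}): φ is true.
  w (successors {x}): φ is true.
  x (successors {u, y}): φ is true.
  y (successors {u, v}): φ is false.
For instance, at y:
  At y: \Box (r \to \neg p) is true, \Box r is false, so \Box (r \to \neg p) \to \Box r is false.
    At y: \Box (r \to \neg p) requires r \to \neg p at every successor {u, v}.
      At u: r \to \neg p is true.
      At v: r \to \neg p is true.
    So \Box (r \to \neg p) is true at y.
    At y: \Box r requires r at every successor {u, v}.
      r fails at u, so \Box r is false at y.
Satisfying worlds: {u, v, w, x}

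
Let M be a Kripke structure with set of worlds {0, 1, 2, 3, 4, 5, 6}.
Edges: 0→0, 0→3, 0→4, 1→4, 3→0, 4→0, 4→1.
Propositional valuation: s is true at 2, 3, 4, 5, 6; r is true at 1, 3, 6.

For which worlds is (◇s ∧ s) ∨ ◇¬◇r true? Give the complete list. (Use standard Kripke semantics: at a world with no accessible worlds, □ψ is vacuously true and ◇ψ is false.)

Let φ = (◇s ∧ s) ∨ ◇¬◇r. Evaluate φ at each world:
  0 (successors {0, 3, 4}): φ is true.
  1 (successors {4}): φ is false.
  2 (successors ∅): φ is false.
  3 (successors {0}): φ is false.
  4 (successors {0, 1}): φ is true.
  5 (successors ∅): φ is false.
  6 (successors ∅): φ is false.
For instance, at 0:
  At 0: ◇s ∧ s is false, ◇¬◇r is true, so (◇s ∧ s) ∨ ◇¬◇r is true.
    At 0: ◇s is true, s is false, so ◇s ∧ s is false.
      At 0: ◇s requires s at some successor in {0, 3, 4}.
        s holds at 3, so ◇s is true at 0.
    At 0: ◇¬◇r requires ¬◇r at some successor in {0, 3, 4}.
      ¬◇r holds at 3, so ◇¬◇r is true at 0.
Satisfying worlds: {0, 4}

0, 4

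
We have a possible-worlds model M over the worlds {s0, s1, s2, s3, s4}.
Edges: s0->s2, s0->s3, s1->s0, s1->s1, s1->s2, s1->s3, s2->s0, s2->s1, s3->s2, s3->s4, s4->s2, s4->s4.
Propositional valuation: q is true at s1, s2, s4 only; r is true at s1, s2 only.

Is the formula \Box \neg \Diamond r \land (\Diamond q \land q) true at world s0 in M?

No

At s0: \Box \neg \Diamond r is false, \Diamond q \land q is false, so \Box \neg \Diamond r \land (\Diamond q \land q) is false.
  At s0: \Box \neg \Diamond r requires \neg \Diamond r at every successor {s2, s3}.
    \neg \Diamond r fails at s2, so \Box \neg \Diamond r is false at s0.
      At s2: \Diamond r is true, so \neg \Diamond r is false.
  At s0: \Diamond q is true, q is false, so \Diamond q \land q is false.
    At s0: \Diamond q requires q at some successor in {s2, s3}.
      q holds at s2, so \Diamond q is true at s0.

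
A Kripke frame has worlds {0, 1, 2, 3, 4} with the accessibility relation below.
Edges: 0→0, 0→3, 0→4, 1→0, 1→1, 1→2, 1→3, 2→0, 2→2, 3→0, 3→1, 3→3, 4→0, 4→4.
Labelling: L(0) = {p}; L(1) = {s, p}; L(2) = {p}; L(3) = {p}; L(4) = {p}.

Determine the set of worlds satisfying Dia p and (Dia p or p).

0, 1, 2, 3, 4

Let φ = Dia p and (Dia p or p). Evaluate φ at each world:
  0 (successors {0, 3, 4}): φ is true.
  1 (successors {0, 1, 2, 3}): φ is true.
  2 (successors {0, 2}): φ is true.
  3 (successors {0, 1, 3}): φ is true.
  4 (successors {0, 4}): φ is true.
For instance, at 1:
  At 1: Dia p is true, Dia p or p is true, so Dia p and (Dia p or p) is true.
    At 1: Dia p requires p at some successor in {0, 1, 2, 3}.
      p holds at 0, so Dia p is true at 1.
    At 1: Dia p is true, p is true, so Dia p or p is true.
      At 1: Dia p requires p at some successor in {0, 1, 2, 3}.
        p holds at 0, so Dia p is true at 1.
Satisfying worlds: {0, 1, 2, 3, 4}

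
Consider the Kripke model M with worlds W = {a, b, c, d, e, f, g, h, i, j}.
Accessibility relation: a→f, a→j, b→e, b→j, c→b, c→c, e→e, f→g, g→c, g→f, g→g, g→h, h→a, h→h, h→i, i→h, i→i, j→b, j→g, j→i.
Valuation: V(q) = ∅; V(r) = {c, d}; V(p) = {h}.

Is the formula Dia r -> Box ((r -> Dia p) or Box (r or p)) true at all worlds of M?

No

Let φ = Dia r -> Box ((r -> Dia p) or Box (r or p)). Evaluate φ at each world:
  a (successors {f, j}): φ is true.
  b (successors {e, j}): φ is true.
  c (successors {b, c}): φ is false.
  d (successors ∅): φ is true.
  e (successors {e}): φ is true.
  f (successors {g}): φ is true.
  g (successors {c, f, g, h}): φ is false.
  h (successors {a, h, i}): φ is true.
  i (successors {h, i}): φ is true.
  j (successors {b, g, i}): φ is true.
Detail at c (counterexample):
  At c: Dia r is true, Box ((r -> Dia p) or Box (r or p)) is false, so Dia r -> Box ((r -> Dia p) or Box (r or p)) is false.
    At c: Dia r requires r at some successor in {b, c}.
      r holds at c, so Dia r is true at c.
    At c: Box ((r -> Dia p) or Box (r or p)) requires (r -> Dia p) or Box (r or p) at every successor {b, c}.
      (r -> Dia p) or Box (r or p) fails at c, so Box ((r -> Dia p) or Box (r or p)) is false at c.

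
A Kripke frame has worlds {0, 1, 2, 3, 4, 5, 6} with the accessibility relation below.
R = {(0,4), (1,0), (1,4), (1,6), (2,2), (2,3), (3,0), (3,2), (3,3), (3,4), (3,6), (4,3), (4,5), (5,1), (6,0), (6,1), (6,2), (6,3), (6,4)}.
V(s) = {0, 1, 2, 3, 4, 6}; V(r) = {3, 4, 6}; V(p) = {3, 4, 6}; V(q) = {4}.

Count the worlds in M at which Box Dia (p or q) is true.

6

Let φ = Box Dia (p or q). Evaluate φ at each world:
  0 (successors {4}): φ is true.
  1 (successors {0, 4, 6}): φ is true.
  2 (successors {2, 3}): φ is true.
  3 (successors {0, 2, 3, 4, 6}): φ is true.
  4 (successors {3, 5}): φ is false.
  5 (successors {1}): φ is true.
  6 (successors {0, 1, 2, 3, 4}): φ is true.
For instance, at 2:
  At 2: Box Dia (p or q) requires Dia (p or q) at every successor {2, 3}.
      At 2: Dia (p or q) requires p or q at some successor in {2, 3}.
        p or q holds at 3, so Dia (p or q) is true at 2.
      At 3: Dia (p or q) requires p or q at some successor in {0, 2, 3, 4, 6}.
        p or q holds at 3, so Dia (p or q) is true at 3.
  So Box Dia (p or q) is true at 2.
Satisfying worlds: {0, 1, 2, 3, 5, 6}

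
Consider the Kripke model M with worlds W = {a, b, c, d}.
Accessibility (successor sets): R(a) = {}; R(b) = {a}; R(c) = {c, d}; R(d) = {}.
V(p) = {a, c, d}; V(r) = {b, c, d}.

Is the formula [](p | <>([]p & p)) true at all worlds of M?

Let φ = [](p | <>([]p & p)). Evaluate φ at each world:
  a (successors ∅): φ is true.
  b (successors {a}): φ is true.
  c (successors {c, d}): φ is true.
  d (successors ∅): φ is true.
For instance, at b:
  At b: [](p | <>([]p & p)) requires p | <>([]p & p) at every successor {a}.
      At a: p is true, <>([]p & p) is false, so p | <>([]p & p) is true.
  So [](p | <>([]p & p)) is true at b.

Yes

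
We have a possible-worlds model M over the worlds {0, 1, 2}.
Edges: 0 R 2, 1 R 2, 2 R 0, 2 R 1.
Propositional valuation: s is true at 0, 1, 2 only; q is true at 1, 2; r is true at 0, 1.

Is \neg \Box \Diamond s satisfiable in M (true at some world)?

No

Recall that \Box ψ holds at a world iff ψ holds at every accessible world, and \Diamond ψ holds iff ψ holds at some accessible world.
Let φ = \neg \Box \Diamond s. Evaluate φ at each world:
  0 (successors {2}): φ is false.
  1 (successors {2}): φ is false.
  2 (successors {0, 1}): φ is false.
For instance, at 2:
  At 2: \Box \Diamond s is true, so \neg \Box \Diamond s is false.
    At 2: \Box \Diamond s requires \Diamond s at every successor {0, 1}.
      At 0: \Diamond s is true.
      At 1: \Diamond s is true.
    So \Box \Diamond s is true at 2.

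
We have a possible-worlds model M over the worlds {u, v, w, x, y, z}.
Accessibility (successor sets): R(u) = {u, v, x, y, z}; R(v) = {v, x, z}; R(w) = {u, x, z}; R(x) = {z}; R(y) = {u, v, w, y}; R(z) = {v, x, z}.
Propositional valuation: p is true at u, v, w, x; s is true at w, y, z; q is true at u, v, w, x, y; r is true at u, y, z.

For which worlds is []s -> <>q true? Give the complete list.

u, v, w, y, z

Let φ = []s -> <>q. Evaluate φ at each world:
  u (successors {u, v, x, y, z}): φ is true.
  v (successors {v, x, z}): φ is true.
  w (successors {u, x, z}): φ is true.
  x (successors {z}): φ is false.
  y (successors {u, v, w, y}): φ is true.
  z (successors {v, x, z}): φ is true.
For instance, at w:
  At w: []s is false, <>q is true, so []s -> <>q is true.
    At w: []s requires s at every successor {u, x, z}.
      s fails at u, so []s is false at w.
    At w: <>q requires q at some successor in {u, x, z}.
      q holds at u, so <>q is true at w.
Satisfying worlds: {u, v, w, y, z}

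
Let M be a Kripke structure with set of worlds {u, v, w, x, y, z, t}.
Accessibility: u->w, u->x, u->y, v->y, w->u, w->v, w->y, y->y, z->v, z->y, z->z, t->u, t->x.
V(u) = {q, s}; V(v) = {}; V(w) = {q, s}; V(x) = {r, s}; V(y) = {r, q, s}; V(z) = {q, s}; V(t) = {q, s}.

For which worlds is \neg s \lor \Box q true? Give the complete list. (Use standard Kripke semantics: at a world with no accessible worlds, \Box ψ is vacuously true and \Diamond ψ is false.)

Let φ = \neg s \lor \Box q. Evaluate φ at each world:
  u (successors {w, x, y}): φ is false.
  v (successors {y}): φ is true.
  w (successors {u, v, y}): φ is false.
  x (successors ∅): φ is true.
  y (successors {y}): φ is true.
  z (successors {v, y, z}): φ is false.
  t (successors {u, x}): φ is false.
For instance, at t:
  At t: \neg s is false, \Box q is false, so \neg s \lor \Box q is false.
    At t: \Box q requires q at every successor {u, x}.
      q fails at x, so \Box q is false at t.
Satisfying worlds: {v, x, y}

v, x, y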